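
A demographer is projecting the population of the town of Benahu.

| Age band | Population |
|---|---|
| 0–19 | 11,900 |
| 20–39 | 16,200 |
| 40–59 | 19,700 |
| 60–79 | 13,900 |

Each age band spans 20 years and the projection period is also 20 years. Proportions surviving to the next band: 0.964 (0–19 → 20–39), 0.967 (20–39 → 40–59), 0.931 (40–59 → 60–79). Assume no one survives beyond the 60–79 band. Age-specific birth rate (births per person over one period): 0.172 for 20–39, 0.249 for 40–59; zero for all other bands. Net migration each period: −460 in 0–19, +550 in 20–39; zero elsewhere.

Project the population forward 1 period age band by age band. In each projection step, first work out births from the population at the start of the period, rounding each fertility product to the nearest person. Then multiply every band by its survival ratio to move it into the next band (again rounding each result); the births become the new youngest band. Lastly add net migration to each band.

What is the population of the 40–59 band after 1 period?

15665

(Groups numbered youngest = 1 to oldest = 4.)
— Period 1 —
Births: 16200 * 0.172 = 2786, 19700 * 0.249 = 4905 → 7691
Group 2: 11900 * 0.964 = 11472
Group 3: 16200 * 0.967 = 15665
Group 4: 19700 * 0.931 = 18341
Net migration: Group 1 − 460 → 7231; Group 2 + 550 → 12022
End of period: [7231, 12022, 15665, 18341]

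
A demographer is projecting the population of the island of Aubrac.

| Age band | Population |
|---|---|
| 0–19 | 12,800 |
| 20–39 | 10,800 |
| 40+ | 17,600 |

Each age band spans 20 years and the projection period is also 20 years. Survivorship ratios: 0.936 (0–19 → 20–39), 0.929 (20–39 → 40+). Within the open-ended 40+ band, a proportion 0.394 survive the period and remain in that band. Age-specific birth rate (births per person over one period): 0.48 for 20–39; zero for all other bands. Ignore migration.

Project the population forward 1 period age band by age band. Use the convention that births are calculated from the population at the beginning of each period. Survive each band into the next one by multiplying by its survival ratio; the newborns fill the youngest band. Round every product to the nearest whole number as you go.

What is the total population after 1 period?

[period 1]
Births: 10800 × 0.48 = 5184
20–39: 12800 × 0.936 = 11981
40+: 10800 × 0.929 + 17600 × 0.394 = 10033 + 6934 = 16967
→ [5184, 11981, 16967]
Total after period 1: 5184 + 11981 + 16967 = 34132

34132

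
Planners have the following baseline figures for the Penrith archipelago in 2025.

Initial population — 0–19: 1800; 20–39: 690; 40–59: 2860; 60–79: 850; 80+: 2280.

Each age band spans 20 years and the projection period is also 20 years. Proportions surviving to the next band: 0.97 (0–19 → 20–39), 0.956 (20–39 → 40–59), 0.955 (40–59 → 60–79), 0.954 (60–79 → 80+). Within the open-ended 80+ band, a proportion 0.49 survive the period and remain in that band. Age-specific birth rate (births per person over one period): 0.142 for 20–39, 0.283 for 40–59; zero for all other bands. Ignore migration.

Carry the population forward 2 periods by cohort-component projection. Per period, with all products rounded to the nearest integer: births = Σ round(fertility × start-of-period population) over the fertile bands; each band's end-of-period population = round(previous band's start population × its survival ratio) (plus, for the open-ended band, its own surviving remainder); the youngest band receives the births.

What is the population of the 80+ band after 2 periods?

Period 1.
Births: 690 × 0.142 = 98 ; 2860 × 0.283 = 809 ⇒ total 907
20–39: 1800 × 0.97 = 1746
40–59: 690 × 0.956 = 660
60–79: 2860 × 0.955 = 2731
80+: 850 × 0.954 + 2280 × 0.49 = 811 + 1117 = 1928
Giving 907 / 1746 / 660 / 2731 / 1928.
Period 2.
Births: 1746 × 0.142 = 248 ; 660 × 0.283 = 187 ⇒ total 435
20–39: 907 × 0.97 = 880
40–59: 1746 × 0.956 = 1669
60–79: 660 × 0.955 = 630
80+: 2731 × 0.954 + 1928 × 0.49 = 2605 + 945 = 3550
Giving 435 / 880 / 1669 / 630 / 3550.

3550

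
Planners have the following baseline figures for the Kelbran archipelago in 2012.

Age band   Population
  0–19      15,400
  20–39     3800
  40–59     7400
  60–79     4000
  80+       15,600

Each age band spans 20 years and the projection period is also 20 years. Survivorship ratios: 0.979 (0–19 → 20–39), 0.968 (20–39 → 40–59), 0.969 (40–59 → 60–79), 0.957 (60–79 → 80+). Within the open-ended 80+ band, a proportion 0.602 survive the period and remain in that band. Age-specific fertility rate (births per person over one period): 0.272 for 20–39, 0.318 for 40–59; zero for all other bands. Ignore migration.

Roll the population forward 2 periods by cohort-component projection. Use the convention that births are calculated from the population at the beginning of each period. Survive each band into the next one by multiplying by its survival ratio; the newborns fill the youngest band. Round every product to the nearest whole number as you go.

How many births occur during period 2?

— Period 1 —
Births: 3800 × 0.272 = 1034  |  7400 × 0.318 = 2353 → total 3387
20–39: 15400 × 0.979 = 15077
40–59: 3800 × 0.968 = 3678
60–79: 7400 × 0.969 = 7171
80+: 4000 × 0.957 + 15600 × 0.602 = 3828 + 9391 = 13219
Giving 3387 / 15077 / 3678 / 7171 / 13219.
— Period 2 —
Births: 15077 × 0.272 = 4101  |  3678 × 0.318 = 1170 → total 5271
20–39: 3387 × 0.979 = 3316
40–59: 15077 × 0.968 = 14595
60–79: 3678 × 0.969 = 3564
80+: 7171 × 0.957 + 13219 × 0.602 = 6863 + 7958 = 14821
Giving 5271 / 3316 / 14595 / 3564 / 14821.

5271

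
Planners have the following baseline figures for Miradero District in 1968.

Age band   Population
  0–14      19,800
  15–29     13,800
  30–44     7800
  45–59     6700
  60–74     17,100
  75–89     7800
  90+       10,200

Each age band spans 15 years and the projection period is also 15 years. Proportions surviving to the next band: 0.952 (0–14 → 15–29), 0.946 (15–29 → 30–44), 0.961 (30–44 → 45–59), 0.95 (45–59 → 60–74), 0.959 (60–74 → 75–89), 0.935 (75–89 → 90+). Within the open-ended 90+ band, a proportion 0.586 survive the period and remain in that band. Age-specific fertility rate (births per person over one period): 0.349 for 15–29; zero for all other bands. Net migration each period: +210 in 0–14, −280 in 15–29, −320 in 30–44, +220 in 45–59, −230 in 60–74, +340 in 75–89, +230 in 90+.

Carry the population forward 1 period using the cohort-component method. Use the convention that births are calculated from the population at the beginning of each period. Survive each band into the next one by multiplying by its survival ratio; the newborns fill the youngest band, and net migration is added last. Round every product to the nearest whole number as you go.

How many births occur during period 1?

4816

Period 1:
Births: 13800 × 0.349 = 4816
15–29: 19800 × 0.952 = 18850
30–44: 13800 × 0.946 = 13055
45–59: 7800 × 0.961 = 7496
60–74: 6700 × 0.95 = 6365
75–89: 17100 × 0.959 = 16399
90+: 7800 × 0.935 + 10200 × 0.586 = 7293 + 5977 = 13270
Net migration: 0–14 + 210 → 5026; 15–29 − 280 → 18570; 30–44 − 320 → 12735; 45–59 + 220 → 7716; 60–74 − 230 → 6135; 75–89 + 340 → 16739; 90+ + 230 → 13500
Population now: 0–14=5026, 15–29=18570, 30–44=12735, 45–59=7716, 60–74=6135, 75–89=16739, 90+=13500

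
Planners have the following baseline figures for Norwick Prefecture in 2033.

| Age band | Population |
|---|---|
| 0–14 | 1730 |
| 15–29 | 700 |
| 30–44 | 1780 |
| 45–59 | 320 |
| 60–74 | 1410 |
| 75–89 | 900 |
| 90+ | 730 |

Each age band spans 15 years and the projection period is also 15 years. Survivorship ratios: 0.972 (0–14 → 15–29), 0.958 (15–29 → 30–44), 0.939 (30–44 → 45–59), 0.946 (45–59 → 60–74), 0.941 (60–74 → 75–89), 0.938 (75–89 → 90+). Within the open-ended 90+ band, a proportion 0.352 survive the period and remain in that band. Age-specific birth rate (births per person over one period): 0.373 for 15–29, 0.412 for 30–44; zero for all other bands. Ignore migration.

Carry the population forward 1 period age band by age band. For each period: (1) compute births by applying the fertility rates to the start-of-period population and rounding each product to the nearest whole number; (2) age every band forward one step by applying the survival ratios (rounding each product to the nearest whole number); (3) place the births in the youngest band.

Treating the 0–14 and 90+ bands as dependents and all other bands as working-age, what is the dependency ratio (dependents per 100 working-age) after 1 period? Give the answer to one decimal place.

37.1

(Groups numbered youngest = 1 to oldest = 7.)
— Period 1 —
Births: 700 × 0.373 = 261  |  1780 × 0.412 = 733 → 994
Group 2: 1730 × 0.972 = 1682
Group 3: 700 × 0.958 = 671
Group 4: 1780 × 0.939 = 1671
Group 5: 320 × 0.946 = 303
Group 6: 1410 × 0.941 = 1327
Group 7: 900 × 0.938 + 730 × 0.352 = 844 + 257 = 1101
Population now: 0–14=994, 15–29=1682, 30–44=671, 45–59=1671, 60–74=303, 75–89=1327, 90+=1101
Dependents (band 0–14 + band 90+) = 994 + 1101 = 2095; working-age = 5654; ratio = 2095/5654 × 100 = 37.1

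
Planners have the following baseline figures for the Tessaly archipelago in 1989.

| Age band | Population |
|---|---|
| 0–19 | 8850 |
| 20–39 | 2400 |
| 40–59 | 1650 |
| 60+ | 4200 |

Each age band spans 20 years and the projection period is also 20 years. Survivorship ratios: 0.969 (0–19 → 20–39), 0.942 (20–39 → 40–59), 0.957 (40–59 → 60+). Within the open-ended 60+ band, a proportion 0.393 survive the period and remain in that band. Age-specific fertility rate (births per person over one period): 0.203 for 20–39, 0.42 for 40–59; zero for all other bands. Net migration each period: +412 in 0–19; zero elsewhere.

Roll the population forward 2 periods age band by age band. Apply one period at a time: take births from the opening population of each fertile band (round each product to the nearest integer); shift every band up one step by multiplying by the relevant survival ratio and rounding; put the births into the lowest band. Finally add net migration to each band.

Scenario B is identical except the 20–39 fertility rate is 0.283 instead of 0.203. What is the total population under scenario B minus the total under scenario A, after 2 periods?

Period 1:
Births: 2400 × 0.203 = 487 ; 1650 × 0.42 = 693 ⇒ total 1180
20–39: 8850 × 0.969 = 8576
40–59: 2400 × 0.942 = 2261
60+: 1650 × 0.957 + 4200 × 0.393 = 1579 + 1651 = 3230
Net migration: 0–19 + 412 → 1592
End of period: [1592, 8576, 2261, 3230]
Period 2:
Births: 8576 × 0.203 = 1741 ; 2261 × 0.42 = 950 ⇒ total 2691
20–39: 1592 × 0.969 = 1543
40–59: 8576 × 0.942 = 8079
60+: 2261 × 0.957 + 3230 × 0.393 = 2164 + 1269 = 3433
Net migration: 0–19 + 412 → 3103
End of period: [3103, 1543, 8079, 3433]
Scenario A total after 2 periods: 16158
Scenario B projection —
Period 1:
Births: 2400 × 0.283 = 679 ; 1650 × 0.42 = 693 ⇒ total 1372
20–39: 8850 × 0.969 = 8576
40–59: 2400 × 0.942 = 2261
60+: 1650 × 0.957 + 4200 × 0.393 = 1579 + 1651 = 3230
Net migration: 0–19 + 412 → 1784
End of period: [1784, 8576, 2261, 3230]
Period 2:
Births: 8576 × 0.283 = 2427 ; 2261 × 0.42 = 950 ⇒ total 3377
20–39: 1784 × 0.969 = 1729
40–59: 8576 × 0.942 = 8079
60+: 2261 × 0.957 + 3230 × 0.393 = 2164 + 1269 = 3433
Net migration: 0–19 + 412 → 3789
End of period: [3789, 1729, 8079, 3433]
Scenario B total after 2 periods: 17030
Difference B − A = 17030 − 16158 = 872

872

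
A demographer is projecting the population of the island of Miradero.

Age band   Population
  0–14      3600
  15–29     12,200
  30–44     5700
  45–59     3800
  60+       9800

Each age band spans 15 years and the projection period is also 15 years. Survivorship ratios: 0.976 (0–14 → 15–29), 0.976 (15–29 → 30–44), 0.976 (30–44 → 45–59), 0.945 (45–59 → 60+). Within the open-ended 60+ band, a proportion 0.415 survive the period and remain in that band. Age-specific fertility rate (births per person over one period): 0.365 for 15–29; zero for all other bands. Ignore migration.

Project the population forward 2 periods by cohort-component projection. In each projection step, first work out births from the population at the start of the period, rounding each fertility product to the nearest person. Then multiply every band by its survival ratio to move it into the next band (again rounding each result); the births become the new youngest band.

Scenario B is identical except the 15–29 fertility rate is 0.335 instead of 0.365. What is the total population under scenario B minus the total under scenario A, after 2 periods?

-463

Let band 1 be 0–14 through band 5 = 60+.
— Period 1 —
Births: 12200 × 0.365 = 4453
Band 2: 3600 × 0.976 = 3514
Band 3: 12200 × 0.976 = 11907
Band 4: 5700 × 0.976 = 5563
Band 5: 3800 × 0.945 + 9800 × 0.415 = 3591 + 4067 = 7658
Giving 4453 / 3514 / 11907 / 5563 / 7658.
— Period 2 —
Births: 3514 × 0.365 = 1283
Band 2: 4453 × 0.976 = 4346
Band 3: 3514 × 0.976 = 3430
Band 4: 11907 × 0.976 = 11621
Band 5: 5563 × 0.945 + 7658 × 0.415 = 5257 + 3178 = 8435
Giving 1283 / 4346 / 3430 / 11621 / 8435.
Scenario A total after 2 periods: 29115
Scenario B projection —
— Period 1 —
Births: 12200 × 0.335 = 4087
Band 2: 3600 × 0.976 = 3514
Band 3: 12200 × 0.976 = 11907
Band 4: 5700 × 0.976 = 5563
Band 5: 3800 × 0.945 + 9800 × 0.415 = 3591 + 4067 = 7658
Giving 4087 / 3514 / 11907 / 5563 / 7658.
— Period 2 —
Births: 3514 × 0.335 = 1177
Band 2: 4087 × 0.976 = 3989
Band 3: 3514 × 0.976 = 3430
Band 4: 11907 × 0.976 = 11621
Band 5: 5563 × 0.945 + 7658 × 0.415 = 5257 + 3178 = 8435
Giving 1177 / 3989 / 3430 / 11621 / 8435.
Scenario B total after 2 periods: 28652
Difference B − A = 28652 − 29115 = -463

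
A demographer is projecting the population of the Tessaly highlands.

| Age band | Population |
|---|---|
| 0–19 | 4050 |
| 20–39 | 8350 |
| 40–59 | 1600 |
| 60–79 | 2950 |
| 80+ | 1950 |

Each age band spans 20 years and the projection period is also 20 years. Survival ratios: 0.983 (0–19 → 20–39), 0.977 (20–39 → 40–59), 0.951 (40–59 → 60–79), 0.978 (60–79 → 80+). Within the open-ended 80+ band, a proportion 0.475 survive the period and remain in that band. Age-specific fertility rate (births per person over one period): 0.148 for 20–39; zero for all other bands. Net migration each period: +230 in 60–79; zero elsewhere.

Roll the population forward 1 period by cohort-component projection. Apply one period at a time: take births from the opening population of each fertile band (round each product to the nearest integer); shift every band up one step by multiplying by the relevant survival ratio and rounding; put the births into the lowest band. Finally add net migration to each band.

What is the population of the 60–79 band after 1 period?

1752

Period 1:
Births: 8350 × 0.148 = 1236
20–39: 4050 × 0.983 = 3981
40–59: 8350 × 0.977 = 8158
60–79: 1600 × 0.951 = 1522
80+: 2950 × 0.978 + 1950 × 0.475 = 2885 + 926 = 3811
Net migration: 60–79 + 230 → 1752
Population now: 0–19=1236, 20–39=3981, 40–59=8158, 60–79=1752, 80+=3811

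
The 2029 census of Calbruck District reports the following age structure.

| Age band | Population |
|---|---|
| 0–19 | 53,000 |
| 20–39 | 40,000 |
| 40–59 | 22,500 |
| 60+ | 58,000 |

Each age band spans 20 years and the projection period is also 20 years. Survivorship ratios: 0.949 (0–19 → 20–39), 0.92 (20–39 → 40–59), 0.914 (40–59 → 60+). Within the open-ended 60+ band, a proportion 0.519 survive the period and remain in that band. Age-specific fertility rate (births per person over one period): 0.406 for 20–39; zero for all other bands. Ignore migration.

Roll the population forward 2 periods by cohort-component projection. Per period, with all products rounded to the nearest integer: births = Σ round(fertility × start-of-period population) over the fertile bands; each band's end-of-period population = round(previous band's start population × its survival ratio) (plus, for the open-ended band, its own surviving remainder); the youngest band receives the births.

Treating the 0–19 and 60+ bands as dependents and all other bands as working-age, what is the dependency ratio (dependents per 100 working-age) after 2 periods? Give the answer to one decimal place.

Call the bands 1 to 4, youngest first.
Period 1.
Births: 40000 × 0.406 = 16240
Band 2: 53000 × 0.949 = 50297
Band 3: 40000 × 0.92 = 36800
Band 4: 22500 × 0.914 + 58000 × 0.519 = 20565 + 30102 = 50667
End of period: [16240, 50297, 36800, 50667]
Period 2.
Births: 50297 × 0.406 = 20421
Band 2: 16240 × 0.949 = 15412
Band 3: 50297 × 0.92 = 46273
Band 4: 36800 × 0.914 + 50667 × 0.519 = 33635 + 26296 = 59931
End of period: [20421, 15412, 46273, 59931]
Dependents (band 0–19 + band 60+) = 20421 + 59931 = 80352; working-age = 61685; ratio = 80352/61685 × 100 = 130.3

130.3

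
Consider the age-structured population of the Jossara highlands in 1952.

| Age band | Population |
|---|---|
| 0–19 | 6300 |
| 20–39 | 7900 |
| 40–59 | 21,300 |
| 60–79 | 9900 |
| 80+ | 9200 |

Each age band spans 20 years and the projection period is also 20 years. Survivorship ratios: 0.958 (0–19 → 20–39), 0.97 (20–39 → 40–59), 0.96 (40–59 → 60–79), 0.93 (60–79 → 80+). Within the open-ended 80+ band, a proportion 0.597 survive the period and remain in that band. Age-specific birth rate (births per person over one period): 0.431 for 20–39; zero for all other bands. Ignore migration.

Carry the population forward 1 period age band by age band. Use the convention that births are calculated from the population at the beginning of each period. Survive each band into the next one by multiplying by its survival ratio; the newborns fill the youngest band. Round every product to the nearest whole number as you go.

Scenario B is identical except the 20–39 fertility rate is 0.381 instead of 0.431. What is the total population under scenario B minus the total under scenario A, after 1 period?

Period 1.
Births: 7900 * 0.431 = 3405
20–39: 6300 * 0.958 = 6035
40–59: 7900 * 0.97 = 7663
60–79: 21300 * 0.96 = 20448
80+: 9900 * 0.93 + 9200 * 0.597 = 9207 + 5492 = 14699
End of period: [3405, 6035, 7663, 20448, 14699]
Scenario A total after 1 period: 52250
Scenario B projection —
Period 1.
Births: 7900 * 0.381 = 3010
20–39: 6300 * 0.958 = 6035
40–59: 7900 * 0.97 = 7663
60–79: 21300 * 0.96 = 20448
80+: 9900 * 0.93 + 9200 * 0.597 = 9207 + 5492 = 14699
End of period: [3010, 6035, 7663, 20448, 14699]
Scenario B total after 1 period: 51855
Difference B − A = 51855 − 52250 = -395

-395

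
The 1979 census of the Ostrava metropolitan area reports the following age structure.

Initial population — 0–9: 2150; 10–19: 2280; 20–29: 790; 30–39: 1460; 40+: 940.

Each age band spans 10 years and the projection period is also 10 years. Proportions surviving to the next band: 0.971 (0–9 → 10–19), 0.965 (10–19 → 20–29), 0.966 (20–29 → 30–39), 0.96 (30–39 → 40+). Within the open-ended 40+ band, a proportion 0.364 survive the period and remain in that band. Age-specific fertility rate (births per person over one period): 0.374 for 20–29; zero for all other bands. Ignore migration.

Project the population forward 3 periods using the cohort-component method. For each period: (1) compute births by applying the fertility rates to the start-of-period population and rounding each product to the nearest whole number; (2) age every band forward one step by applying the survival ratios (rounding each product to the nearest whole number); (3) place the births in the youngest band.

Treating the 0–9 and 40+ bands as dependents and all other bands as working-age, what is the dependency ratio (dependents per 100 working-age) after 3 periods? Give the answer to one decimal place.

[period 1]
Births: 790 × 0.374 = 295
10–19: 2150 × 0.971 = 2088
20–29: 2280 × 0.965 = 2200
30–39: 790 × 0.966 = 763
40+: 1460 × 0.96 + 940 × 0.364 = 1402 + 342 = 1744
Giving 295 / 2088 / 2200 / 763 / 1744.
[period 2]
Births: 2200 × 0.374 = 823
10–19: 295 × 0.971 = 286
20–29: 2088 × 0.965 = 2015
30–39: 2200 × 0.966 = 2125
40+: 763 × 0.96 + 1744 × 0.364 = 732 + 635 = 1367
Giving 823 / 286 / 2015 / 2125 / 1367.
[period 3]
Births: 2015 × 0.374 = 754
10–19: 823 × 0.971 = 799
20–29: 286 × 0.965 = 276
30–39: 2015 × 0.966 = 1946
40+: 2125 × 0.96 + 1367 × 0.364 = 2040 + 498 = 2538
Giving 754 / 799 / 276 / 1946 / 2538.
Dependents (band 0–9 + band 40+) = 754 + 2538 = 3292; working-age = 3021; ratio = 3292/3021 × 100 = 109.0

109.0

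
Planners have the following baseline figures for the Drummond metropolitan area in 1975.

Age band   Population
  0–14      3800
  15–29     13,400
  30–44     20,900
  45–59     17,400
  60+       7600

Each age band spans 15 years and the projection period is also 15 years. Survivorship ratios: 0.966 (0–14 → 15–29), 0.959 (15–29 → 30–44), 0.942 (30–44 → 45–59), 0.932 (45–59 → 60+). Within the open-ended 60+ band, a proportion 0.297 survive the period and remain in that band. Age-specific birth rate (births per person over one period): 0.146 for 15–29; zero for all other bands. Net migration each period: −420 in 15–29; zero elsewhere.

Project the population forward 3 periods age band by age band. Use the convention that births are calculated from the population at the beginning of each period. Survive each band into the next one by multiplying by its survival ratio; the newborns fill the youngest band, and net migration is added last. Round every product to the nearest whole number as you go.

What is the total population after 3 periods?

22961

— Period 1 —
Births: 13400 × 0.146 = 1956
15–29: 3800 × 0.966 = 3671
30–44: 13400 × 0.959 = 12851
45–59: 20900 × 0.942 = 19688
60+: 17400 × 0.932 + 7600 × 0.297 = 16217 + 2257 = 18474
Net migration: 15–29 − 420 → 3251
Population now: 0–14=1956, 15–29=3251, 30–44=12851, 45–59=19688, 60+=18474
— Period 2 —
Births: 3251 × 0.146 = 475
15–29: 1956 × 0.966 = 1889
30–44: 3251 × 0.959 = 3118
45–59: 12851 × 0.942 = 12106
60+: 19688 × 0.932 + 18474 × 0.297 = 18349 + 5487 = 23836
Net migration: 15–29 − 420 → 1469
Population now: 0–14=475, 15–29=1469, 30–44=3118, 45–59=12106, 60+=23836
— Period 3 —
Births: 1469 × 0.146 = 214
15–29: 475 × 0.966 = 459
30–44: 1469 × 0.959 = 1409
45–59: 3118 × 0.942 = 2937
60+: 12106 × 0.932 + 23836 × 0.297 = 11283 + 7079 = 18362
Net migration: 15–29 − 420 → 39
Population now: 0–14=214, 15–29=39, 30–44=1409, 45–59=2937, 60+=18362
Total after period 3: 214 + 39 + 1409 + 2937 + 18362 = 22961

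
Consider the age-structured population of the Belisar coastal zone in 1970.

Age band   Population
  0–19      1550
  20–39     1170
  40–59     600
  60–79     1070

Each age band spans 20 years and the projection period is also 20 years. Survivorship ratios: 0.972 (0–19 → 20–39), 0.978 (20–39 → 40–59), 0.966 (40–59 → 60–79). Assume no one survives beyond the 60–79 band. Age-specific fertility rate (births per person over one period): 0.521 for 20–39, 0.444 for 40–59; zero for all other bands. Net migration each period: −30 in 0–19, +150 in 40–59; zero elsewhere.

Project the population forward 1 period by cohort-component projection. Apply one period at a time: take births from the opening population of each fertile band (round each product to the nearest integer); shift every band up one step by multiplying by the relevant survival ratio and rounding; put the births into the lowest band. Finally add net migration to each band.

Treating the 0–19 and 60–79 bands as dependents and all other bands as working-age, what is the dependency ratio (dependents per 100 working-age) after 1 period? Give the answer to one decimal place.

Call the bands 1 to 4, youngest first.
Period 1:
Births: 1170 × 0.521 = 610, 600 × 0.444 = 266 — total 876
Band 2: 1550 × 0.972 = 1507
Band 3: 1170 × 0.978 = 1144
Band 4: 600 × 0.966 = 580
Net migration: Band 1 − 30 → 846; Band 3 + 150 → 1294
Giving 846 / 1507 / 1294 / 580.
Dependents (band 0–19 + band 60–79) = 846 + 580 = 1426; working-age = 2801; ratio = 1426/2801 × 100 = 50.9

50.9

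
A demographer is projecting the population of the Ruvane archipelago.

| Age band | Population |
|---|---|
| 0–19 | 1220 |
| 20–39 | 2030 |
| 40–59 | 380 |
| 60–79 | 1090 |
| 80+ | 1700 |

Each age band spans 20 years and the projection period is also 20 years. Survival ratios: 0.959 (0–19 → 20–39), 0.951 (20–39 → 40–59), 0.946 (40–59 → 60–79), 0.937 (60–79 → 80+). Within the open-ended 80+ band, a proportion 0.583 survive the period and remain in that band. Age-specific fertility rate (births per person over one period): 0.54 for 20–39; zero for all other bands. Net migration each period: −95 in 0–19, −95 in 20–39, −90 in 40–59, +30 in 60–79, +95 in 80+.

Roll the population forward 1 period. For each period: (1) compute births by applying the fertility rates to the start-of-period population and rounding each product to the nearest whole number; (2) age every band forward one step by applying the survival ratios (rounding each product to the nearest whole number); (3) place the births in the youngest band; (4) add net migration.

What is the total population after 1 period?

6413

Numbering the bands 1..5 from youngest to oldest:
Period 1:
Births: 2030 * 0.54 = 1096
Band 2: 1220 * 0.959 = 1170
Band 3: 2030 * 0.951 = 1931
Band 4: 380 * 0.946 = 359
Band 5: 1090 * 0.937 + 1700 * 0.583 = 1021 + 991 = 2012
Net migration: Band 1 − 95 → 1001; Band 2 − 95 → 1075; Band 3 − 90 → 1841; Band 4 + 30 → 389; Band 5 + 95 → 2107
Population now: 0–19=1001, 20–39=1075, 40–59=1841, 60–79=389, 80+=2107
Total after period 1: 1001 + 1075 + 1841 + 389 + 2107 = 6413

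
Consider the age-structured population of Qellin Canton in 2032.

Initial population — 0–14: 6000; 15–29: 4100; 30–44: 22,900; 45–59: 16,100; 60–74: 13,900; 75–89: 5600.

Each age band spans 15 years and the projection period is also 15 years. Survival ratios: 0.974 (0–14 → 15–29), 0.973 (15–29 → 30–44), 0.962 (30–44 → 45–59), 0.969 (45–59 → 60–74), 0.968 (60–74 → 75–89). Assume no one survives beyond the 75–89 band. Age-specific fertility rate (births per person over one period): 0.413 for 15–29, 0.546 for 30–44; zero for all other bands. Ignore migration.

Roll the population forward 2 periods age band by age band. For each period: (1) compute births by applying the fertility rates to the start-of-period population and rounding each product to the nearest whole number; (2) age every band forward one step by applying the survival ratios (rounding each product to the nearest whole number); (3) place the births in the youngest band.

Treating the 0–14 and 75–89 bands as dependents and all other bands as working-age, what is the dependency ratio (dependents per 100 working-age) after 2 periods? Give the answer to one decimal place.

44.1

Call the bands 1 to 6, youngest first.
Period 1:
Births: 4100 * 0.413 = 1693  |  22900 * 0.546 = 12503 — total 14196
Band 2: 6000 * 0.974 = 5844
Band 3: 4100 * 0.973 = 3989
Band 4: 22900 * 0.962 = 22030
Band 5: 16100 * 0.969 = 15601
Band 6: 13900 * 0.968 = 13455
End of period: [14196, 5844, 3989, 22030, 15601, 13455]
Period 2:
Births: 5844 * 0.413 = 2414  |  3989 * 0.546 = 2178 — total 4592
Band 2: 14196 * 0.974 = 13827
Band 3: 5844 * 0.973 = 5686
Band 4: 3989 * 0.962 = 3837
Band 5: 22030 * 0.969 = 21347
Band 6: 15601 * 0.968 = 15102
End of period: [4592, 13827, 5686, 3837, 21347, 15102]
Dependents (band 0–14 + band 75–89) = 4592 + 15102 = 19694; working-age = 44697; ratio = 19694/44697 × 100 = 44.1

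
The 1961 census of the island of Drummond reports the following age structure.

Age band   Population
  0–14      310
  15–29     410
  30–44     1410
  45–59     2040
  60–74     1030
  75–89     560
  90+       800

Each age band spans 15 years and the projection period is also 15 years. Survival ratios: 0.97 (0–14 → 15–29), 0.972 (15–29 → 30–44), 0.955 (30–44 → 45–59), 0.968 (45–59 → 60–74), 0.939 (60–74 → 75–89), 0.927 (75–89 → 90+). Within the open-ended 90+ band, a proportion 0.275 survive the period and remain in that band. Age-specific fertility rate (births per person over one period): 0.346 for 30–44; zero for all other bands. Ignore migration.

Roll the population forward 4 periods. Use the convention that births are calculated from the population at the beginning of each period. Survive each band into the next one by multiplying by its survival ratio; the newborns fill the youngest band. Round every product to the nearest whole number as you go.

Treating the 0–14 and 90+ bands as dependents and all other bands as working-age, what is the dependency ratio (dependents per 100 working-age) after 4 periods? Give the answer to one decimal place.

144.1

Let band 1 be 0–14 through band 7 = 90+.
Period 1.
Births: 1410 × 0.346 = 488
Band 2: 310 × 0.97 = 301
Band 3: 410 × 0.972 = 399
Band 4: 1410 × 0.955 = 1347
Band 5: 2040 × 0.968 = 1975
Band 6: 1030 × 0.939 = 967
Band 7: 560 × 0.927 + 800 × 0.275 = 519 + 220 = 739
→ [488, 301, 399, 1347, 1975, 967, 739]
Period 2.
Births: 399 × 0.346 = 138
Band 2: 488 × 0.97 = 473
Band 3: 301 × 0.972 = 293
Band 4: 399 × 0.955 = 381
Band 5: 1347 × 0.968 = 1304
Band 6: 1975 × 0.939 = 1855
Band 7: 967 × 0.927 + 739 × 0.275 = 896 + 203 = 1099
→ [138, 473, 293, 381, 1304, 1855, 1099]
Period 3.
Births: 293 × 0.346 = 101
Band 2: 138 × 0.97 = 134
Band 3: 473 × 0.972 = 460
Band 4: 293 × 0.955 = 280
Band 5: 381 × 0.968 = 369
Band 6: 1304 × 0.939 = 1224
Band 7: 1855 × 0.927 + 1099 × 0.275 = 1720 + 302 = 2022
→ [101, 134, 460, 280, 369, 1224, 2022]
Period 4.
Births: 460 × 0.346 = 159
Band 2: 101 × 0.97 = 98
Band 3: 134 × 0.972 = 130
Band 4: 460 × 0.955 = 439
Band 5: 280 × 0.968 = 271
Band 6: 369 × 0.939 = 346
Band 7: 1224 × 0.927 + 2022 × 0.275 = 1135 + 556 = 1691
→ [159, 98, 130, 439, 271, 346, 1691]
Dependents (band 0–14 + band 90+) = 159 + 1691 = 1850; working-age = 1284; ratio = 1850/1284 × 100 = 144.1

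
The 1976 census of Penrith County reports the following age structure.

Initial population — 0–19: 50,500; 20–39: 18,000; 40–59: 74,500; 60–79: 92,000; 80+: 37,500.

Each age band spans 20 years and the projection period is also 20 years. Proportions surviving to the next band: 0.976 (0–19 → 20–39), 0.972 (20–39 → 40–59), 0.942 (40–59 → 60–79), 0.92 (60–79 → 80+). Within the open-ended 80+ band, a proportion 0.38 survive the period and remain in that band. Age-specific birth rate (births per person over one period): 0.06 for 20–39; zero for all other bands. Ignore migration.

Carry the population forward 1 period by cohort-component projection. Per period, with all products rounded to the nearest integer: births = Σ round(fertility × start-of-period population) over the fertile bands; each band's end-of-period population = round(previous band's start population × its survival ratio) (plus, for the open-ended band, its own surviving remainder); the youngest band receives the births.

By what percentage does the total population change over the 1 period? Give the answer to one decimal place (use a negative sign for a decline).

-13.1

Let group 1 be 0–19 through group 5 = 80+.
Period 1:
Births: 18000 × 0.06 = 1080
Group 2: 50500 × 0.976 = 49288
Group 3: 18000 × 0.972 = 17496
Group 4: 74500 × 0.942 = 70179
Group 5: 92000 × 0.92 + 37500 × 0.38 = 84640 + 14250 = 98890
Population now: 0–19=1080, 20–39=49288, 40–59=17496, 60–79=70179, 80+=98890
Total: 272500 → 236933; change = -35567; percentage change = -13.1%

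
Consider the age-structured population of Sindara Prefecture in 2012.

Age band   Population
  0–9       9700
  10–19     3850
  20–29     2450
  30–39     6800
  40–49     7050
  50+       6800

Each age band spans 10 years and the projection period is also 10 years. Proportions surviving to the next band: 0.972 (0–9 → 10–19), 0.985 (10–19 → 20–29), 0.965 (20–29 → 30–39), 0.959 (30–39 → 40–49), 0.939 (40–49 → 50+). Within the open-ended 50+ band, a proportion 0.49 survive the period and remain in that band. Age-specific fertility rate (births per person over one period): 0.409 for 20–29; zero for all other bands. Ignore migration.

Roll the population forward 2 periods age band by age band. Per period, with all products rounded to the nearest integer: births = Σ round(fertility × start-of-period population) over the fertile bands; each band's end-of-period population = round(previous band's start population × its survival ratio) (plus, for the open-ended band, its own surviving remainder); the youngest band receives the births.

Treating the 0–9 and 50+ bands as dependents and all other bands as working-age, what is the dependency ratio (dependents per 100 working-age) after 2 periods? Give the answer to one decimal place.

77.5

Call the bands 1 to 6, youngest first.
After projecting period 1:
Births: 2450 * 0.409 = 1002
Band 2: 9700 * 0.972 = 9428
Band 3: 3850 * 0.985 = 3792
Band 4: 2450 * 0.965 = 2364
Band 5: 6800 * 0.959 = 6521
Band 6: 7050 * 0.939 + 6800 * 0.49 = 6620 + 3332 = 9952
Population now: 0–9=1002, 10–19=9428, 20–29=3792, 30–39=2364, 40–49=6521, 50+=9952
After projecting period 2:
Births: 3792 * 0.409 = 1551
Band 2: 1002 * 0.972 = 974
Band 3: 9428 * 0.985 = 9287
Band 4: 3792 * 0.965 = 3659
Band 5: 2364 * 0.959 = 2267
Band 6: 6521 * 0.939 + 9952 * 0.49 = 6123 + 4876 = 10999
Population now: 0–9=1551, 10–19=974, 20–29=9287, 30–39=3659, 40–49=2267, 50+=10999
Dependents (band 0–9 + band 50+) = 1551 + 10999 = 12550; working-age = 16187; ratio = 12550/16187 × 100 = 77.5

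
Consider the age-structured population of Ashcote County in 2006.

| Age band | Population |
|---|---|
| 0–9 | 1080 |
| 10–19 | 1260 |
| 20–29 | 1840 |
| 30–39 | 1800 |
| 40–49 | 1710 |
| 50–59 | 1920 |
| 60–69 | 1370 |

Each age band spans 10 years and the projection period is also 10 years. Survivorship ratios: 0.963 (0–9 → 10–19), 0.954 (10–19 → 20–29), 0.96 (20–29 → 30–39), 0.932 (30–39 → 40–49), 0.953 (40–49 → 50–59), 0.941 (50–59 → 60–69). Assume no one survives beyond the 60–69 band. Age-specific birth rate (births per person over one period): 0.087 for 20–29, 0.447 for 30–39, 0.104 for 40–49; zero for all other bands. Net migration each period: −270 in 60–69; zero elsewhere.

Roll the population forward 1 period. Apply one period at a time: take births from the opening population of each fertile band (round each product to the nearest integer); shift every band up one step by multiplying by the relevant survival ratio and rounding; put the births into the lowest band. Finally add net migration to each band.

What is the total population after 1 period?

9996

Period 1.
Births: 1840 * 0.087 = 160, 1800 * 0.447 = 805, 1710 * 0.104 = 178 → 1143
10–19: 1080 * 0.963 = 1040
20–29: 1260 * 0.954 = 1202
30–39: 1840 * 0.96 = 1766
40–49: 1800 * 0.932 = 1678
50–59: 1710 * 0.953 = 1630
60–69: 1920 * 0.941 = 1807
Net migration: 60–69 − 270 → 1537
→ [1143, 1040, 1202, 1766, 1678, 1630, 1537]
Total after period 1: 1143 + 1040 + 1202 + 1766 + 1678 + 1630 + 1537 = 9996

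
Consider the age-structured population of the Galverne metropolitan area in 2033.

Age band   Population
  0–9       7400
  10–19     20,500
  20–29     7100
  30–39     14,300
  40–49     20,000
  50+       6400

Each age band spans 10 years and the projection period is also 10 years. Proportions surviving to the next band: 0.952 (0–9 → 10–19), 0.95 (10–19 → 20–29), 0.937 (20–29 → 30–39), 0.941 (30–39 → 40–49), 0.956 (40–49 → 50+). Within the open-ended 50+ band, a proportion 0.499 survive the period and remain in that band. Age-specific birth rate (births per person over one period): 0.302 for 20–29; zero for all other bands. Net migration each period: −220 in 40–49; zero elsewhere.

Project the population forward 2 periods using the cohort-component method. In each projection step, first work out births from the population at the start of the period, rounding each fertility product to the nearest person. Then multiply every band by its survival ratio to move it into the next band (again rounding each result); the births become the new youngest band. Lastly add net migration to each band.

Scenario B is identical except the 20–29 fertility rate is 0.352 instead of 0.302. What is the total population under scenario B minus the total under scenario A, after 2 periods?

Period 1:
Births: 7100 * 0.302 = 2144
10–19: 7400 * 0.952 = 7045
20–29: 20500 * 0.95 = 19475
30–39: 7100 * 0.937 = 6653
40–49: 14300 * 0.941 = 13456
50+: 20000 * 0.956 + 6400 * 0.499 = 19120 + 3194 = 22314
Net migration: 40–49 − 220 → 13236
End of period: [2144, 7045, 19475, 6653, 13236, 22314]
Period 2:
Births: 19475 * 0.302 = 5881
10–19: 2144 * 0.952 = 2041
20–29: 7045 * 0.95 = 6693
30–39: 19475 * 0.937 = 18248
40–49: 6653 * 0.941 = 6260
50+: 13236 * 0.956 + 22314 * 0.499 = 12654 + 11135 = 23789
Net migration: 40–49 − 220 → 6040
End of period: [5881, 2041, 6693, 18248, 6040, 23789]
Scenario A total after 2 periods: 62692
Scenario B projection —
Period 1:
Births: 7100 * 0.352 = 2499
10–19: 7400 * 0.952 = 7045
20–29: 20500 * 0.95 = 19475
30–39: 7100 * 0.937 = 6653
40–49: 14300 * 0.941 = 13456
50+: 20000 * 0.956 + 6400 * 0.499 = 19120 + 3194 = 22314
Net migration: 40–49 − 220 → 13236
End of period: [2499, 7045, 19475, 6653, 13236, 22314]
Period 2:
Births: 19475 * 0.352 = 6855
10–19: 2499 * 0.952 = 2379
20–29: 7045 * 0.95 = 6693
30–39: 19475 * 0.937 = 18248
40–49: 6653 * 0.941 = 6260
50+: 13236 * 0.956 + 22314 * 0.499 = 12654 + 11135 = 23789
Net migration: 40–49 − 220 → 6040
End of period: [6855, 2379, 6693, 18248, 6040, 23789]
Scenario B total after 2 periods: 64004
Difference B − A = 64004 − 62692 = 1312

1312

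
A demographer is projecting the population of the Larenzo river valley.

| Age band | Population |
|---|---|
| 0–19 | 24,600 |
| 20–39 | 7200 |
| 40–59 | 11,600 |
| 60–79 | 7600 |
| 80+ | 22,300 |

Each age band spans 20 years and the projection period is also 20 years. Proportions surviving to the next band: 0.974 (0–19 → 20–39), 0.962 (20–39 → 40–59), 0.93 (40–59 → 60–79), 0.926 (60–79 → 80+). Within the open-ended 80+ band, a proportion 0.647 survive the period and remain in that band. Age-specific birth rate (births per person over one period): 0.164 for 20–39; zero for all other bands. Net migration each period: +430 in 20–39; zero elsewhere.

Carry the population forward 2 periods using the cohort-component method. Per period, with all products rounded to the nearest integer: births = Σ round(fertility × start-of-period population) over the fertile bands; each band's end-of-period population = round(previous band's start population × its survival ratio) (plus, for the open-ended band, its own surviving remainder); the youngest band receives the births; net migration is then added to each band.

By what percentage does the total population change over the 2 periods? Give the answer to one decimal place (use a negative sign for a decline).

-19.0

(Bands numbered youngest = 1 to oldest = 5.)
[period 1]
Births: 7200 * 0.164 = 1181
Band 2: 24600 * 0.974 = 23960
Band 3: 7200 * 0.962 = 6926
Band 4: 11600 * 0.93 = 10788
Band 5: 7600 * 0.926 + 22300 * 0.647 = 7038 + 14428 = 21466
Net migration: Band 2 + 430 → 24390
→ [1181, 24390, 6926, 10788, 21466]
[period 2]
Births: 24390 * 0.164 = 4000
Band 2: 1181 * 0.974 = 1150
Band 3: 24390 * 0.962 = 23463
Band 4: 6926 * 0.93 = 6441
Band 5: 10788 * 0.926 + 21466 * 0.647 = 9990 + 13889 = 23879
Net migration: Band 2 + 430 → 1580
→ [4000, 1580, 23463, 6441, 23879]
Total: 73300 → 59363; change = -13937; percentage change = -19.0%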